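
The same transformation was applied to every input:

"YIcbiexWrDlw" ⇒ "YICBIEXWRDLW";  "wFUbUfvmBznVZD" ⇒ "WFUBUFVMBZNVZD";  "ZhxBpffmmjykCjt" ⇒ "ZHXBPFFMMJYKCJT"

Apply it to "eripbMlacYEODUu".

What's happening: convert every letter to uppercase.
For "eripbMlacYEODUu" the result is "ERIPBMLACYEODUU".

ERIPBMLACYEODUU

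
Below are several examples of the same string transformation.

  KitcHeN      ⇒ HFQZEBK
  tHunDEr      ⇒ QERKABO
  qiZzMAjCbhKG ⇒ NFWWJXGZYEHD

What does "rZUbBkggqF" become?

Each output is the input with this applied: shift every letter 3 places backward in the alphabet (wrapping around), then convert every letter to uppercase.
On "rZUbBkggqF": the first step gives "oWRyYhddnC", and the second then gives "OWRYYHDDNC".

OWRYYHDDNC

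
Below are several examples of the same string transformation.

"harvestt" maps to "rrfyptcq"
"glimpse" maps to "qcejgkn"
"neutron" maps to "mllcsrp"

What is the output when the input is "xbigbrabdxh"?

Rule — shift every letter 2 places backward in the alphabet (wrapping around), then move the last 2 characters to the front (rotate right by 2).
On "xbigbrabdxh": the first step gives "vzgezpyzbvf", and the second then gives "vfvzgezpyzb".
(Check on "neutron": → "lcsrpml" → "mllcsrp" ✓)

vfvzgezpyzb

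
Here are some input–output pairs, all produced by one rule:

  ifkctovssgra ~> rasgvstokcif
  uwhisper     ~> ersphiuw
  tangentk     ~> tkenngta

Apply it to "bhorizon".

onizorbh

In each case the input is transformed by: reverse the string, then swap each adjacent pair of characters (1↔2, 3↔4, ...).
Doing the same to "bhorizon": "onizorbh".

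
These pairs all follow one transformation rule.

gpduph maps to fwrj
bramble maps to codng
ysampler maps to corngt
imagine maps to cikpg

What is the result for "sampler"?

orngt

The pattern: shift every letter 2 places forward in the alphabet (wrapping around), then delete the first 2 characters.
Working it through for "sampler": intermediate "ucorngt", final "orngt".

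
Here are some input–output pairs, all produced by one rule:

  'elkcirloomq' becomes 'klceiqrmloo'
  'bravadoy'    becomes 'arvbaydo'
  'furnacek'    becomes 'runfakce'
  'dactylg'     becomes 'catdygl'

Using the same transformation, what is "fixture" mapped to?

xitfuer

In each case the input is transformed by: move the first 2 characters to the end (rotate left by 2), then take characters alternately from the front and the back (1st, last, 2nd, 2nd-last, ...).
Applying both steps to "fixture": "xturefi", then "xitfuer".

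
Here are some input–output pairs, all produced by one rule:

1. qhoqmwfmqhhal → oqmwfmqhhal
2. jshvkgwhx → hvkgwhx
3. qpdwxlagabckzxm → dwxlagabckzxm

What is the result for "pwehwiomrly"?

ehwiomrly

In each case the input is transformed by: delete the first 2 characters.
"pwehwiomrly" → "ehwiomrly".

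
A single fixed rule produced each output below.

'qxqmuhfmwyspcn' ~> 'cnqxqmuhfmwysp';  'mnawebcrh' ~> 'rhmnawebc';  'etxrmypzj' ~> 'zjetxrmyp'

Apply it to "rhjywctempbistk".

The rule is to move the last 2 characters to the front (rotate right by 2).
For "rhjywctempbistk" the result is "tkrhjywctempbis".

tkrhjywctempbis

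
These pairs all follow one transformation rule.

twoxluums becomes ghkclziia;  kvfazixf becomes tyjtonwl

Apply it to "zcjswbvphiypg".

unqxgkpjdvwmd

In each case the input is transformed by: shift every letter 12 places backward in the alphabet (wrapping around), then move the last character to the front.
"zcjswbvphiypg" → "unqxgkpjdvwmd".
(Check on "twoxluums": → "hkclziiag" → "ghkclziia" ✓)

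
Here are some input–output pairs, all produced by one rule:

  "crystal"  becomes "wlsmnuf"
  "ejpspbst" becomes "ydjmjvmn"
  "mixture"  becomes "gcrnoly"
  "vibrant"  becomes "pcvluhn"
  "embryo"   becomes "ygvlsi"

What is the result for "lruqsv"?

Looking at the pairs, the operation is to shift every letter 6 places backward in the alphabet (wrapping around).
"lruqsv" → "flokmp".

flokmp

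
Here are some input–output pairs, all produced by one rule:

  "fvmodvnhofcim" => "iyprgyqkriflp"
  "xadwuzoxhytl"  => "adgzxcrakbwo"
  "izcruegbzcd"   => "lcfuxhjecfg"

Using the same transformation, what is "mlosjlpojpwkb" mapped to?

In each case the input is transformed by: shift every letter 3 places forward in the alphabet (wrapping around).
Applying that to "mlosjlpojpwkb" gives "porvmosrmszne".

porvmosrmszne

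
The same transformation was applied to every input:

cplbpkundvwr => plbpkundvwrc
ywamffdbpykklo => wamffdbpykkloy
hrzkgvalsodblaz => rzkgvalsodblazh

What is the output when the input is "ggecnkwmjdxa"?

gecnkwmjdxag

What's happening: move the first character to the end.
On "ggecnkwmjdxa" that produces "gecnkwmjdxag".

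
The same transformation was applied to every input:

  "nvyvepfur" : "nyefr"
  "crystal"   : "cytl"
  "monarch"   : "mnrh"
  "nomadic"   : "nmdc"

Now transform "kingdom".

Rule — keep every other character starting from the first (positions 1st, 3rd, 5th, ...).
Doing the same to "kingdom": "kndm".

kndm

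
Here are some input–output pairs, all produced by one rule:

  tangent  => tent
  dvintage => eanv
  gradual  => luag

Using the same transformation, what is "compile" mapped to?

Rule — reverse the string, then keep every other character starting from the first (positions 1st, 3rd, 5th, ...).
For "compile" the result is "eimc".

eimc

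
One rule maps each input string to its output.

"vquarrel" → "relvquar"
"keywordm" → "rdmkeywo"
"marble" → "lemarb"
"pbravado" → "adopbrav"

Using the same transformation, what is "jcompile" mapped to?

Rule — swap the front and back halves of the string, then move the first character to the end.
Starting from "jcompile": after the first operation, "pilejcom"; after the second, "ilejcomp".
(Check on "keywordm": → "ordmkeyw" → "rdmkeywo" ✓)

ilejcomp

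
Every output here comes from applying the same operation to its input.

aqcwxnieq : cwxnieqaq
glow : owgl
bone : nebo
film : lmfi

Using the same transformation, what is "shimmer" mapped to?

immersh

The pattern: move the first 2 characters to the end (rotate left by 2).
Applying that to "shimmer" gives "immersh".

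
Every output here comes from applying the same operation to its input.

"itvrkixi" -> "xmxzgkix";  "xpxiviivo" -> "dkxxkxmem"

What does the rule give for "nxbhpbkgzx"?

The rule is to shift every letter 11 places backward in the alphabet (wrapping around), then reverse the string.
Working it through for "nxbhpbkgzx": intermediate "cmqweqzvom", final "movzqewqmc".

movzqewqmc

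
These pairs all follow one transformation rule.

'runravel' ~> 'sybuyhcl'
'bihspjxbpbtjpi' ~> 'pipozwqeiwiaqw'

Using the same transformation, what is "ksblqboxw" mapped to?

drzisxive

Looking at the pairs, the operation is to move the last character to the front, then shift every letter 7 places forward in the alphabet (wrapping around).
For "ksblqboxw", step one produces "wksblqbox"; step two turns that into "drzisxive".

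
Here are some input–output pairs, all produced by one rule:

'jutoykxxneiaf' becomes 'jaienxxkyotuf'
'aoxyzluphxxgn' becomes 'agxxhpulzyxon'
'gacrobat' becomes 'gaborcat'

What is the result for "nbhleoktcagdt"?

Each output is the input with this applied: reverse the string, then swap the first and last characters.
Applying both steps to "nbhleoktcagdt": "tdgactkoelhbn", then "ndgactkoelhbt".

ndgactkoelhbt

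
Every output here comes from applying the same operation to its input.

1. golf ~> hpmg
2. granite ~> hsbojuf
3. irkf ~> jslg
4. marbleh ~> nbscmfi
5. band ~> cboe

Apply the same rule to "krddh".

lseei

In each case the input is transformed by: shift every letter 1 place forward in the alphabet (wrapping around).
"krddh" → "lseei".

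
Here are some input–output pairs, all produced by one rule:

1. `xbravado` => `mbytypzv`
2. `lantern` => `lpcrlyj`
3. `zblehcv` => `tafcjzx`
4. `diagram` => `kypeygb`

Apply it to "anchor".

Rule — reverse the string, then shift every letter 2 places backward in the alphabet (wrapping around).
Applying that to "anchor" gives "pmfaly".
(Check on "diagram": → "margaid" → "kypeygb" ✓)

pmfaly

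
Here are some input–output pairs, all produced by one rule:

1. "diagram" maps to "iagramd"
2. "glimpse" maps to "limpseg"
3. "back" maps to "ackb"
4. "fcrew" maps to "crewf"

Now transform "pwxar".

In each case the input is transformed by: move the first character to the end.
Doing the same to "pwxar": "wxarp".

wxarp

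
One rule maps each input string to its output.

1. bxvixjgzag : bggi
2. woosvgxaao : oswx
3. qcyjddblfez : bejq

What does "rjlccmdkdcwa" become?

ccdr

Rule — keep one character in every 3, starting at position 1 (positions 1st, 4th, 7th, ...), then sort the characters into alphabetical order.
Starting from "rjlccmdkdcwa": after the first operation, "rcdc"; after the second, "ccdr".
(Check on "bxvixjgzag": → "bigg" → "bggi" ✓)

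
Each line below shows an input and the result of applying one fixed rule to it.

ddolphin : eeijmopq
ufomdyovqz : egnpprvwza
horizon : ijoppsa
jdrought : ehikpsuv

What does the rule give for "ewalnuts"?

bfmotuvx

The pattern: sort the characters into alphabetical order, then shift every letter 1 place forward in the alphabet (wrapping around).
For "ewalnuts", step one produces "aelnstuw"; step two turns that into "bfmotuvx".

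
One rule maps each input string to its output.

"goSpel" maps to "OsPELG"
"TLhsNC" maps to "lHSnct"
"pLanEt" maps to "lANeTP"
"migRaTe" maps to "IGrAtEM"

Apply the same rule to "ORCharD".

rcHARdo

In each case the input is transformed by: flip the case of every letter, then move the first character to the end.
Applying that to "ORCharD" gives "rcHARdo".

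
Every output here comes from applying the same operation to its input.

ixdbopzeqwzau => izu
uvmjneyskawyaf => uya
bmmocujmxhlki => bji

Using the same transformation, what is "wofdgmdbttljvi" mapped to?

The transformation: keep one character in every 3, starting at position 1 (positions 1st, 4th, 7th, ...), then keep every other character starting from the first (positions 1st, 3rd, 5th, ...).
Starting from "wofdgmdbttljvi": after the first operation, "wddtv"; after the second, "wdv".

wdv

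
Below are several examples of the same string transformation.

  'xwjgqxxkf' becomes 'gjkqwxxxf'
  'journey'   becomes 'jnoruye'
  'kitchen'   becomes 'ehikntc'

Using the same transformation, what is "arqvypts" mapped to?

The transformation: sort the characters into alphabetical order, then move the first character to the end.
For "arqvypts" the result is "pqrstvya".
(Check on "xwjgqxxkf": → "fgjkqwxxx" → "gjkqwxxxf" ✓)

pqrstvya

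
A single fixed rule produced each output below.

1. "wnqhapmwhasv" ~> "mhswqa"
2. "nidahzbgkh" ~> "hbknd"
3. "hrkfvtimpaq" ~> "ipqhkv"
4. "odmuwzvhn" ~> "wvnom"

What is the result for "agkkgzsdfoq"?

In each case the input is transformed by: keep every other character starting from the first (positions 1st, 3rd, 5th, ...), then move the last 3 characters to the front (rotate right by 3).
Applying that to "agkkgzsdfoq" gives "sfqakg".

sfqakg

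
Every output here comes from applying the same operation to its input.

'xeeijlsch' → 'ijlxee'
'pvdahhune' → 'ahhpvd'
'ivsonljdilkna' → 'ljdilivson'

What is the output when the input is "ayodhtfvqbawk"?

The pattern: delete the last 3 characters, then swap the front and back halves of the string.
"ayodhtfvqbawk" → "ayodhtfvqb" → "tfvqbayodh".

tfvqbayodh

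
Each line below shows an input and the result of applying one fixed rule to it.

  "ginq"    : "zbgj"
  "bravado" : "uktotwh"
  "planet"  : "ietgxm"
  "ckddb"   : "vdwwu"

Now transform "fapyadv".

The rule is to shift every letter 7 places backward in the alphabet (wrapping around).
For "fapyadv" the result is "ytirtwo".

ytirtwo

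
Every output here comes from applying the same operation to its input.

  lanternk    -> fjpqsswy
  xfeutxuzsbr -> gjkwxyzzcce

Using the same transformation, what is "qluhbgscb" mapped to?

gghlmqvxz

The pattern: sort the characters into alphabetical order, then shift every letter 5 places forward in the alphabet (wrapping around).
Applying both steps to "qluhbgscb": "bbcghlqsu", then "gghlmqvxz".
(Check on "lanternk": → "aeklnnrt" → "fjpqsswy" ✓)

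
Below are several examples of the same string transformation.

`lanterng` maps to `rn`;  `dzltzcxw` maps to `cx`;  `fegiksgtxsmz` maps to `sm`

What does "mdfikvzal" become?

What's happening: move the last character to the front, then keep only the last 2 characters.
On "mdfikvzal": the first step gives "lmdfikvza", and the second then gives "za".
(Check on "dzltzcxw": → "wdzltzcx" → "cx" ✓)

za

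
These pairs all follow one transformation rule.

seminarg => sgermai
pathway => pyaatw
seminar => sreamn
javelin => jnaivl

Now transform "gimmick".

The transformation: take characters alternately from the front and the back (1st, last, 2nd, 2nd-last, ...), then delete the last character.
On "gimmick": the first step gives "gkicmim", and the second then gives "gkicmi".
(Check on "seminar": → "sreamni" → "sreamn" ✓)

gkicmi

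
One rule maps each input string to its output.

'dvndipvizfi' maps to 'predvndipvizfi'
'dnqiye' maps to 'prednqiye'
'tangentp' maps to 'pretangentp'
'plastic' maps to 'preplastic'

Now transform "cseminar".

The transformation: prepend "pre".
On "cseminar" that produces "precseminar".

precseminar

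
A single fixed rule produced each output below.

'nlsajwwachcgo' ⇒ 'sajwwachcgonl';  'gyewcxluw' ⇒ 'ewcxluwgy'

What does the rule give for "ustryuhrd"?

tryuhrdus

The rule is to move the first 2 characters to the end (rotate left by 2).
Doing the same to "ustryuhrd": "tryuhrdus".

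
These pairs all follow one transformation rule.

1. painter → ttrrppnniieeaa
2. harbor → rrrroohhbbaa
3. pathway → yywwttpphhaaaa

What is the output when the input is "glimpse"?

ssppmmlliiggee

Rule — sort the characters into reverse alphabetical order, then double every character.
Applying that to "glimpse" gives "ssppmmlliiggee".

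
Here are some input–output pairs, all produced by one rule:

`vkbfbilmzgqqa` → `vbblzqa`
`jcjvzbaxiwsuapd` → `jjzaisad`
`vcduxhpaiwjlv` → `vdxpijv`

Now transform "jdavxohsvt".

The rule is to keep every other character starting from the first (positions 1st, 3rd, 5th, ...).
Doing the same to "jdavxohsvt": "jaxhv".

jaxhv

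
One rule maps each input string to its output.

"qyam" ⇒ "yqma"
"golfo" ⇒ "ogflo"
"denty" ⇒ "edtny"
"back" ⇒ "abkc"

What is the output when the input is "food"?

Rule — swap each adjacent pair of characters (1↔2, 3↔4, ...).
Applying that to "food" gives "ofdo".

ofdo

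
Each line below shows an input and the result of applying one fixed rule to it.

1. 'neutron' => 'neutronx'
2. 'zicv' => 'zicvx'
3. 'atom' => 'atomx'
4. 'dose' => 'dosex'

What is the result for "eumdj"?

eumdjx

The pattern: append "x".
Doing the same to "eumdj": "eumdjx".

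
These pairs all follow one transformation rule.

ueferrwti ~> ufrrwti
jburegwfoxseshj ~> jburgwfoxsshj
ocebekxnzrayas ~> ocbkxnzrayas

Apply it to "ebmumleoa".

Looking at the pairs, the operation is to remove every "e".
Applying that to "ebmumleoa" gives "bmumloa".

bmumloa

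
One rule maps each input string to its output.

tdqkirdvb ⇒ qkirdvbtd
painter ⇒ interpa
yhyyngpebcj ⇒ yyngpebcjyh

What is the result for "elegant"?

In each case the input is transformed by: move the first 2 characters to the end (rotate left by 2).
So "elegant" becomes "egantel".

egantel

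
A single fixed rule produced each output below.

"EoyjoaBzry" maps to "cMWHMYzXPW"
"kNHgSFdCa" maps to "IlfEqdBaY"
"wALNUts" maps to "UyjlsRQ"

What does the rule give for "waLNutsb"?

Each output is the input with this applied: shift every letter 2 places backward in the alphabet (wrapping around), then flip the case of every letter.
Applying both steps to "waLNutsb": "uyJLsrqz", then "UYjlSRQZ".

UYjlSRQZ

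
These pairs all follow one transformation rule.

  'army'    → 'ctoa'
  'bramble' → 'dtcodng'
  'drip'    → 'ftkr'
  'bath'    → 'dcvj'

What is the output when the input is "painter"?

rckpvgt

In each case the input is transformed by: shift every letter 2 places forward in the alphabet (wrapping around).
"painter" → "rckpvgt".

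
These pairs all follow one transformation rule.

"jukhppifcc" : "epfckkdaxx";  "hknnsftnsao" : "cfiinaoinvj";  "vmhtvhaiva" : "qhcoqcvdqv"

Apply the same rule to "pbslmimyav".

kwnghdhtvq

Looking at the pairs, the operation is to shift every letter 5 places backward in the alphabet (wrapping around).
On "pbslmimyav" that produces "kwnghdhtvq".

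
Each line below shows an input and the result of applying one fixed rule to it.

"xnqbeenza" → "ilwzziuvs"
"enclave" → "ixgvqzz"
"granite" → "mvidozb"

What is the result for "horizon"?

jmdujic

What's happening: shift every letter 5 places backward in the alphabet (wrapping around), then move the first character to the end.
Applying both steps to "horizon": "cjmduji", then "jmdujic".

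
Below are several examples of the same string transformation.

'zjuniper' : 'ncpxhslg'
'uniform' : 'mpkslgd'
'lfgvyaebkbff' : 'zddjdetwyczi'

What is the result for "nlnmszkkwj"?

Each output is the input with this applied: shift every letter 2 places backward in the alphabet (wrapping around), then move the last 3 characters to the front (rotate right by 3).
Applying that to "nlnmszkkwj" gives "iuhljlkqxi".

iuhljlkqxi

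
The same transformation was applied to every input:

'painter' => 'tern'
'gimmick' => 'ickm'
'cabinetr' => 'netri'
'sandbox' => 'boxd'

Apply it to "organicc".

nicca

What's happening: delete the first 3 characters, then move the first character to the end.
Working it through for "organicc": intermediate "anicc", final "nicca".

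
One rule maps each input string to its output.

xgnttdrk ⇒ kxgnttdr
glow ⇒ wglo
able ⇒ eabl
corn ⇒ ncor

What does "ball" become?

lbal

The rule is to move the last character to the front.
On "ball" that produces "lbal".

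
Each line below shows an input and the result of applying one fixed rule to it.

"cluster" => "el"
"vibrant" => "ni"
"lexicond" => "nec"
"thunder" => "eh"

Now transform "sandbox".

oa

The pattern: move the last 3 characters to the front (rotate right by 3), then keep one character in every 3, starting at position 2 (positions 2nd, 5th, 8th, ...).
For "sandbox", step one produces "boxsand"; step two turns that into "oa".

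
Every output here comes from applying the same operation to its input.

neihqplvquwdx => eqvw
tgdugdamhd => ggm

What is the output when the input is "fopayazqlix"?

What's happening: keep one character in every 3, starting at position 2 (positions 2nd, 5th, 8th, ...).
On "fopayazqlix" that produces "oyqx".

oyqx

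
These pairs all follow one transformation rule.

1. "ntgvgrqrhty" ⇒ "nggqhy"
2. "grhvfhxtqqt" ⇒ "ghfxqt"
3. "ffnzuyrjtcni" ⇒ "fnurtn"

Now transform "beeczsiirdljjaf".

bezirljf

In each case the input is transformed by: keep every other character starting from the first (positions 1st, 3rd, 5th, ...).
Doing the same to "beeczsiirdljjaf": "bezirljf".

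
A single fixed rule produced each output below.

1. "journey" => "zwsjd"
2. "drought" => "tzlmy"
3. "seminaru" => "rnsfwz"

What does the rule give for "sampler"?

The rule is to shift every letter 5 places forward in the alphabet (wrapping around), then delete the first 2 characters.
"sampler" → "ruqjw".

ruqjw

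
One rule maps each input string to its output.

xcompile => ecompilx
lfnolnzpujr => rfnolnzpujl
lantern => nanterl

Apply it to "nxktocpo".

oxktocpn

What's happening: swap the first and last characters.
For "nxktocpo" the result is "oxktocpn".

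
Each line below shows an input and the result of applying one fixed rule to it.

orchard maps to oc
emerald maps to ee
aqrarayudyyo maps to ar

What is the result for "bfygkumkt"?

Rule — keep every other character starting from the first (positions 1st, 3rd, 5th, ...), then keep only the first 2 characters.
Working it through for "bfygkumkt": intermediate "bykmt", final "by".

by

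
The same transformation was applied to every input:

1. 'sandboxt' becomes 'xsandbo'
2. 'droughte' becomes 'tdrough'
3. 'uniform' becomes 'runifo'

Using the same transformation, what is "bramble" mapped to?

What's happening: delete the last character, then move the last character to the front.
On "bramble": the first step gives "brambl", and the second then gives "lbramb".
(Check on "sandboxt": → "sandbox" → "xsandbo" ✓)

lbramb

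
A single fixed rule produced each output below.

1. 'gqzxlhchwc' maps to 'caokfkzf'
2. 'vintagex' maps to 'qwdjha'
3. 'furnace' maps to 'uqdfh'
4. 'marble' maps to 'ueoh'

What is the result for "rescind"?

In each case the input is transformed by: shift every letter 3 places forward in the alphabet (wrapping around), then delete the first 2 characters.
"rescind" → "vflqg".
(Check on "vintagex": → "ylqwdjha" → "qwdjha" ✓)

vflqg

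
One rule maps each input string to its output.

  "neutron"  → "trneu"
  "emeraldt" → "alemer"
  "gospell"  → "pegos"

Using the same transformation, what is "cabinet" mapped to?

incab

Looking at the pairs, the operation is to delete the last 2 characters, then move the last 2 characters to the front (rotate right by 2).
"cabinet" → "cabin" → "incab".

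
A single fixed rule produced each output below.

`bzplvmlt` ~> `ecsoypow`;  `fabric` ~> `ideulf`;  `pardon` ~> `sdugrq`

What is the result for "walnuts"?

Each output is the input with this applied: shift every letter 3 places forward in the alphabet (wrapping around).
For "walnuts" the result is "zdoqxwv".

zdoqxwv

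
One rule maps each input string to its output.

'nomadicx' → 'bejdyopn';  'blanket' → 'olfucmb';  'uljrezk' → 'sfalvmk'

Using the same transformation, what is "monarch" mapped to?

What's happening: move the first 3 characters to the end (rotate left by 3), then shift every letter 1 place forward in the alphabet (wrapping around).
For "monarch", step one produces "archmon"; step two turns that into "bsdinpo".

bsdinpo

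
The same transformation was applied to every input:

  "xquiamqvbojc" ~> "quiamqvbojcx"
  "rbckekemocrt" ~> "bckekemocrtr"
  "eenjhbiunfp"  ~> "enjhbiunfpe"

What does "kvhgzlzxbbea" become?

What's happening: move the first character to the end.
For "kvhgzlzxbbea" the result is "vhgzlzxbbeak".

vhgzlzxbbeak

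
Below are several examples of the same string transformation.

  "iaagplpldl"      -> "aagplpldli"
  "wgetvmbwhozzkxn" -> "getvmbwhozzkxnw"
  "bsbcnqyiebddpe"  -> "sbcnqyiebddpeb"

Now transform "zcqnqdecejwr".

In each case the input is transformed by: move the first character to the end.
"zcqnqdecejwr" → "cqnqdecejwrz".

cqnqdecejwrz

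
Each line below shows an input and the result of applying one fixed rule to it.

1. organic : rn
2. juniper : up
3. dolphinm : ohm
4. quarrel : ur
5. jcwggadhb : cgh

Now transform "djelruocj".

jrc

Each output is the input with this applied: keep one character in every 3, starting at position 2 (positions 2nd, 5th, 8th, ...).
Applying that to "djelruocj" gives "jrc".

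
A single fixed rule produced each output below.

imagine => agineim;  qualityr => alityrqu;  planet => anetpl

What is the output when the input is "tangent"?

The rule is to move the first 2 characters to the end (rotate left by 2).
Doing the same to "tangent": "ngentta".

ngentta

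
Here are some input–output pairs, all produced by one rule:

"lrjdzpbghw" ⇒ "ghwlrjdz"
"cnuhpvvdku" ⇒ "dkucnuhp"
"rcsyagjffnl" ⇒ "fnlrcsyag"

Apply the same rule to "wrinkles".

Looking at the pairs, the operation is to move the last 3 characters to the front (rotate right by 3), then delete the last 2 characters.
Applying that to "wrinkles" gives "leswri".

leswri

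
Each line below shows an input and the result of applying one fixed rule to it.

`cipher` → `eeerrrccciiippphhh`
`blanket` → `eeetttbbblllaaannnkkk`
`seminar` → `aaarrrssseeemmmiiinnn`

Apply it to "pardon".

What's happening: move the last 2 characters to the front (rotate right by 2), then repeat every character 3 times.
For "pardon", step one produces "onpard"; step two turns that into "ooonnnpppaaarrrddd".

ooonnnpppaaarrrddd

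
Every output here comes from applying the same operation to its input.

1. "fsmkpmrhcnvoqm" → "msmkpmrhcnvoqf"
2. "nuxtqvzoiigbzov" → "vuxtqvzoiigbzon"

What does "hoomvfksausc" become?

coomvfksaush

The pattern: swap the first and last characters.
Doing the same to "hoomvfksausc": "coomvfksaush".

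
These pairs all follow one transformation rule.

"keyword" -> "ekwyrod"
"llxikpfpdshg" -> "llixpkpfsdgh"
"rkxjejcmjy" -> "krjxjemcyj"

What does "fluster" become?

Looking at the pairs, the operation is to swap each adjacent pair of characters (1↔2, 3↔4, ...).
Applying that to "fluster" gives "lfsuetr".

lfsuetr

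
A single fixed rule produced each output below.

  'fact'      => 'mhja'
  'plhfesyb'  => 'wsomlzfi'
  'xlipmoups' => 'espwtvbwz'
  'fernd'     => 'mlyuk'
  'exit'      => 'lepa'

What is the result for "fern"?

mlyu

The rule is to shift every letter 7 places forward in the alphabet (wrapping around).
Applying that to "fern" gives "mlyu".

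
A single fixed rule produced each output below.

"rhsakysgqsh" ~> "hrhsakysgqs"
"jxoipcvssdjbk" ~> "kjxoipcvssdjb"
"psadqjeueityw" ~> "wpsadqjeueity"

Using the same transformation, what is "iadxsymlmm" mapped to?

miadxsymlm

Looking at the pairs, the operation is to move the last character to the front.
Doing the same to "iadxsymlmm": "miadxsymlm".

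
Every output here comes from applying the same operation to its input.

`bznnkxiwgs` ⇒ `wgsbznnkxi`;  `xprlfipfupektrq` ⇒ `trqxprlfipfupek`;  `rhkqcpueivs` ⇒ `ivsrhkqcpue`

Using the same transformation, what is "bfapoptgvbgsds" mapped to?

Looking at the pairs, the operation is to move the last 3 characters to the front (rotate right by 3).
So "bfapoptgvbgsds" becomes "sdsbfapoptgvbg".

sdsbfapoptgvbg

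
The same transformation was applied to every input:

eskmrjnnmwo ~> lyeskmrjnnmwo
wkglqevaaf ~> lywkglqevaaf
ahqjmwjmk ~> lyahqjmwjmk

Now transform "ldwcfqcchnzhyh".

lyldwcfqcchnzhyh

Looking at the pairs, the operation is to prepend "ly".
Applying that to "ldwcfqcchnzhyh" gives "lyldwcfqcchnzhyh".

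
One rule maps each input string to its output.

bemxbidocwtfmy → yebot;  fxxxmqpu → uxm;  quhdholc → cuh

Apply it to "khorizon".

nhi

Rule — keep one character in every 3, starting at position 2 (positions 2nd, 5th, 8th, ...), then move the last character to the front.
Applying both steps to "khorizon": "hin", then "nhi".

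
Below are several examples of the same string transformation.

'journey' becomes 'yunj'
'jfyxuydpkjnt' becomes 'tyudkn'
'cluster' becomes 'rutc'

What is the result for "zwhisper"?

In each case the input is transformed by: swap the first and last characters, then keep every other character starting from the first (positions 1st, 3rd, 5th, ...).
"zwhisper" → "rhse".

rhse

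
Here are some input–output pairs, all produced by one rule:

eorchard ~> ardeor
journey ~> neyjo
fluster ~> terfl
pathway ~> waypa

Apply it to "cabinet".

netca

Each output is the input with this applied: move the last 3 characters to the front (rotate right by 3), then delete the last 2 characters.
Applying both steps to "cabinet": "netcabi", then "netca".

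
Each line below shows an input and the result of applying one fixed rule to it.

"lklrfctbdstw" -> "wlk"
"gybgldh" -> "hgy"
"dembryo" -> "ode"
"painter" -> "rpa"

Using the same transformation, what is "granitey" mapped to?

ygr

Each output is the input with this applied: move the first 2 characters to the end (rotate left by 2), then keep only the last 3 characters.
Doing the same to "granitey": "ygr".
(Check on "gybgldh": → "bgldhgy" → "hgy" ✓)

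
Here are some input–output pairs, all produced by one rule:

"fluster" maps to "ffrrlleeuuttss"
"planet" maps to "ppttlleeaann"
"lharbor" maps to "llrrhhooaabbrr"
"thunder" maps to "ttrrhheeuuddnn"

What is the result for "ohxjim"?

oommhhiixxjj

Looking at the pairs, the operation is to take characters alternately from the front and the back (1st, last, 2nd, 2nd-last, ...), then double every character.
Working it through for "ohxjim": intermediate "omhixj", final "oommhhiixxjj".
(Check on "fluster": → "frleuts" → "ffrrlleeuuttss" ✓)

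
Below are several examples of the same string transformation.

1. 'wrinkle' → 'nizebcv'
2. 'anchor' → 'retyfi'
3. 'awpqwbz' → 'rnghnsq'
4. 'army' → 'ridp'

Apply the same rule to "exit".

Rule — shift every letter 9 places backward in the alphabet (wrapping around).
"exit" → "vozk".

vozk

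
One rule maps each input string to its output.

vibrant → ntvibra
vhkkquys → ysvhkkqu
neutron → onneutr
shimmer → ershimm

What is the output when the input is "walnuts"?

tswalnu

Each output is the input with this applied: move the last 2 characters to the front (rotate right by 2).
Applying that to "walnuts" gives "tswalnu".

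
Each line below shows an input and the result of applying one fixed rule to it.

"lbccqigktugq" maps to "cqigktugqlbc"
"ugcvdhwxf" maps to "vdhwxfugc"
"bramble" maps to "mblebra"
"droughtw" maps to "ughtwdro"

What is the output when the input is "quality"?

The transformation: move the first 3 characters to the end (rotate left by 3).
For "quality" the result is "lityqua".

lityqua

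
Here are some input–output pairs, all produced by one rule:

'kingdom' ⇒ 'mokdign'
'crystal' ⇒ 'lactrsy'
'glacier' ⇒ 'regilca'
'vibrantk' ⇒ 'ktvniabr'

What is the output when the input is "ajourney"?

yeanjrou

The pattern: move the last character to the front, then take characters alternately from the front and the back (1st, last, 2nd, 2nd-last, ...).
Applying both steps to "ajourney": "yajourne", then "yeanjrou".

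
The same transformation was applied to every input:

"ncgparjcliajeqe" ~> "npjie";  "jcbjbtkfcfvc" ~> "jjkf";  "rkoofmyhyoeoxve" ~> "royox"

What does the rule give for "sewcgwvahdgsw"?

Rule — keep one character in every 3, starting at position 1 (positions 1st, 4th, 7th, ...).
So "sewcgwvahdgsw" becomes "scvdw".

scvdw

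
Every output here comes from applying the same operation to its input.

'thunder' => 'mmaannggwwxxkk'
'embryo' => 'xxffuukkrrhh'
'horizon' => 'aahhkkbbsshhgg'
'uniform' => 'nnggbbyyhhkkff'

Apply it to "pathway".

iittmmaappttrr

Each output is the input with this applied: shift every letter 7 places backward in the alphabet (wrapping around), then double every character.
On "pathway": the first step gives "itmaptr", and the second then gives "iittmmaappttrr".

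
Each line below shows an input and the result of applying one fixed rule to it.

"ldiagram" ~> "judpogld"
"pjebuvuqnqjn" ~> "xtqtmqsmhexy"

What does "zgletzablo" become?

cdeorcjohw

The rule is to swap the front and back halves of the string, then shift every letter 3 places forward in the alphabet (wrapping around).
Starting from "zgletzablo": after the first operation, "zablozglet"; after the second, "cdeorcjohw".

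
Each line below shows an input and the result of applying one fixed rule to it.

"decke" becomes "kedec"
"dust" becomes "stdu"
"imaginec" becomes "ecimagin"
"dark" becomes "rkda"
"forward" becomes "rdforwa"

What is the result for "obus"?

usob

Rule — move the last 2 characters to the front (rotate right by 2).
Doing the same to "obus": "usob".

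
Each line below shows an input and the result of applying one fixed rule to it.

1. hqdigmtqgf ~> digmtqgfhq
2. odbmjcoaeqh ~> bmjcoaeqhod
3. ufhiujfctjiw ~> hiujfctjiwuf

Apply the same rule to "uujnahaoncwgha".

Each output is the input with this applied: move the first 2 characters to the end (rotate left by 2).
For "uujnahaoncwgha" the result is "jnahaoncwghauu".

jnahaoncwghauu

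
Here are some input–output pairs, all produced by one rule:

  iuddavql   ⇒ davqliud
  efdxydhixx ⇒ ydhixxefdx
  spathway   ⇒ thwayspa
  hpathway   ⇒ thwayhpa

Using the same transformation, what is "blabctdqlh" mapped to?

What's happening: move the last character to the front, then swap the front and back halves of the string.
Starting from "blabctdqlh": after the first operation, "hblabctdql"; after the second, "ctdqlhblab".
(Check on "efdxydhixx": → "xefdxydhix" → "ydhixxefdx" ✓)

ctdqlhblab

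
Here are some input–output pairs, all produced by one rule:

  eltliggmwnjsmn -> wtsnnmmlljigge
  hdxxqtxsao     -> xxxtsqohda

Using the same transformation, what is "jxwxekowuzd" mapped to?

zxxwwuokjed

In each case the input is transformed by: sort the characters into reverse alphabetical order.
Applying that to "jxwxekowuzd" gives "zxxwwuokjed".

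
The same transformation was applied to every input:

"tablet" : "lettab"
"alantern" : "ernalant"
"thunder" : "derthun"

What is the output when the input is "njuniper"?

The transformation: move the last 3 characters to the front (rotate right by 3).
On "njuniper" that produces "pernjuni".

pernjuni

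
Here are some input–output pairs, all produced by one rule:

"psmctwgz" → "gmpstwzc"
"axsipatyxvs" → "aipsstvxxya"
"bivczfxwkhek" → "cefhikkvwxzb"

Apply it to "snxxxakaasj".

Rule — sort the characters into alphabetical order, then move the first character to the end.
For "snxxxakaasj" the result is "aajknssxxxa".

aajknssxxxa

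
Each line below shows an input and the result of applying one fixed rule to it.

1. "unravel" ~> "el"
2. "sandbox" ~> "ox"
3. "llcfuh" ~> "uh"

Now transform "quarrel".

The pattern: keep only the last 2 characters.
Applying that to "quarrel" gives "el".

el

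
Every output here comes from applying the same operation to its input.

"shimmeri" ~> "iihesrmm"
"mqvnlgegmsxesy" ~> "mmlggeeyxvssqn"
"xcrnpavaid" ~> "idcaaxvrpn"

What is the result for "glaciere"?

eecarlig

The pattern: sort the characters into reverse alphabetical order, then swap the front and back halves of the string.
Working it through for "glaciere": intermediate "rligeeca", final "eecarlig".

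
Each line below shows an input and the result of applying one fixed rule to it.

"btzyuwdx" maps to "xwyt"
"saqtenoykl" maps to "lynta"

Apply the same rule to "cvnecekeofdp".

What's happening: keep every other character starting from the second (positions 2nd, 4th, 6th, ...), then reverse the string.
"cvnecekeofdp" → "veeefp" → "pfeeev".

pfeeev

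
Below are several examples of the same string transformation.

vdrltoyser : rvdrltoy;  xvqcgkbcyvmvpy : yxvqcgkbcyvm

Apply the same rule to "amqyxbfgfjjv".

What's happening: move the last character to the front, then delete the last 2 characters.
For "amqyxbfgfjjv", step one produces "vamqyxbfgfjj"; step two turns that into "vamqyxbfgf".

vamqyxbfgf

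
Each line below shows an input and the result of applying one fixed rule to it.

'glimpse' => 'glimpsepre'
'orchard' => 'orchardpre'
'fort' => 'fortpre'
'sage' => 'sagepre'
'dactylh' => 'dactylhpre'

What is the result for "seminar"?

seminarpre

The rule is to append "pre".
For "seminar" the result is "seminarpre".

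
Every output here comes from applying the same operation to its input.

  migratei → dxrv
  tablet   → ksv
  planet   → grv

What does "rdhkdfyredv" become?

Each output is the input with this applied: shift every letter 9 places backward in the alphabet (wrapping around), then keep every other character starting from the first (positions 1st, 3rd, 5th, ...).
Applying that to "rdhkdfyredv" gives "iyupvm".

iyupvm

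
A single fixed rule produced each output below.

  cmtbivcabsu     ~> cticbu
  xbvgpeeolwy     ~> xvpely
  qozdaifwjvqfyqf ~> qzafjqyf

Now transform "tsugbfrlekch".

In each case the input is transformed by: keep every other character starting from the first (positions 1st, 3rd, 5th, ...).
Doing the same to "tsugbfrlekch": "tubrec".

tubrec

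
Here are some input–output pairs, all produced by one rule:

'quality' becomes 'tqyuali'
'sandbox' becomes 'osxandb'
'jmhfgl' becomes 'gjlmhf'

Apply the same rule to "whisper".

ewrhisp

The transformation: swap the first and last characters, then move the last 2 characters to the front (rotate right by 2).
For "whisper", step one produces "rhispew"; step two turns that into "ewrhisp".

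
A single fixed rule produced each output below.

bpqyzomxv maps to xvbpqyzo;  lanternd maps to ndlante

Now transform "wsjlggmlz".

The transformation: move the last 3 characters to the front (rotate right by 3), then delete the first character.
"wsjlggmlz" → "mlzwsjlgg" → "lzwsjlgg".

lzwsjlgg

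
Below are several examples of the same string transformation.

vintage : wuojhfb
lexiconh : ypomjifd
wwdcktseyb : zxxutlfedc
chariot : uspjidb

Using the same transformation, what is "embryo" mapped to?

Rule — shift every letter 1 place forward in the alphabet (wrapping around), then sort the characters into reverse alphabetical order.
For "embryo" the result is "zspnfc".

zspnfc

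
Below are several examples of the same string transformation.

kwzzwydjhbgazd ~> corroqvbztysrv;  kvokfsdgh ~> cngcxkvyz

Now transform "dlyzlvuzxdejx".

Each output is the input with this applied: shift every letter 8 places backward in the alphabet (wrapping around).
So "dlyzlvuzxdejx" becomes "vdqrdnmrpvwbp".

vdqrdnmrpvwbp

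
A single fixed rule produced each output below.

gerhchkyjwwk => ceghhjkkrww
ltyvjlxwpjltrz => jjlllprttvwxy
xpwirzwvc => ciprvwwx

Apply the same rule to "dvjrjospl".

Each output is the input with this applied: sort the characters into alphabetical order, then delete the last character.
On "dvjrjospl": the first step gives "djjloprsv", and the second then gives "djjloprs".
(Check on "gerhchkyjwwk": → "ceghhjkkrwwy" → "ceghhjkkrww" ✓)

djjloprs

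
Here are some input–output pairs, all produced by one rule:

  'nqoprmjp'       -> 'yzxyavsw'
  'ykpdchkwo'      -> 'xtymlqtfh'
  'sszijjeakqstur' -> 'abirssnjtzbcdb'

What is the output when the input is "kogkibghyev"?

In each case the input is transformed by: swap the first and last characters, then shift every letter 9 places forward in the alphabet (wrapping around).
On "kogkibghyev": the first step gives "vogkibghyek", and the second then gives "exptrkpqhnt".

exptrkpqhnt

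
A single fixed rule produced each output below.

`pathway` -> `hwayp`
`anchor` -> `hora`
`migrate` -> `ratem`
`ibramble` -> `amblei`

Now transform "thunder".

ndert

Each output is the input with this applied: move the first character to the end, then delete the first 2 characters.
For "thunder", step one produces "hundert"; step two turns that into "ndert".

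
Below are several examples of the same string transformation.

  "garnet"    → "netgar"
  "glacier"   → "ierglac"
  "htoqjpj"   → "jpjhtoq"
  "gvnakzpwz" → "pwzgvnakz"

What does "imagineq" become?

The transformation: move the last 3 characters to the front (rotate right by 3).
For "imagineq" the result is "neqimagi".

neqimagi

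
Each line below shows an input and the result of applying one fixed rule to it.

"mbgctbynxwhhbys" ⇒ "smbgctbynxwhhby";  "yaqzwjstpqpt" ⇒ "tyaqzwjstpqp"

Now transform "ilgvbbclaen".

The transformation: move the last character to the front.
Doing the same to "ilgvbbclaen": "nilgvbbclae".

nilgvbbclae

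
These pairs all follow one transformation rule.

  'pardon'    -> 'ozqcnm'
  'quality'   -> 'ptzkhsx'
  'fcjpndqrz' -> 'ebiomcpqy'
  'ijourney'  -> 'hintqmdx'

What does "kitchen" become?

jhsbgdm

Rule — shift every letter 1 place backward in the alphabet (wrapping around).
"kitchen" → "jhsbgdm".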